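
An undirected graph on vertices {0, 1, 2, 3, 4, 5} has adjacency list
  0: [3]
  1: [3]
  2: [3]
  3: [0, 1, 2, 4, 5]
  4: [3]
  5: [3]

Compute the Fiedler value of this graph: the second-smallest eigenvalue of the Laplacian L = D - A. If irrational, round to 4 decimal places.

1

Reading degrees in the order [0, 1, 2, 3, 4, 5] gives [1, 1, 1, 5, 1, 1]; set D = diag(1, 1, 1, 5, 1, 1) and form L = D - A. The smallest Laplacian eigenvalue is always 0. The next one, lambda_2 = 1, measures how hard the graph is to disconnect: larger values mean better connectivity. By the matrix-tree theorem the graph has (1/6) * product of the nonzero eigenvalues = 1 spanning tree.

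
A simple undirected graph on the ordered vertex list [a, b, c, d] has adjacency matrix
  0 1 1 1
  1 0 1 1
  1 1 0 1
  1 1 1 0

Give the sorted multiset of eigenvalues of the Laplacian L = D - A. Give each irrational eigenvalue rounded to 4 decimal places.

[0, 4, 4, 4]

Reading degrees in the order [a, b, c, d] gives [3, 3, 3, 3]; set D = diag(3, 3, 3, 3) and form L = D - A. Diagonalising L (or applying a numerical eigensolver to the 4x4 matrix) gives the spectrum above. The single zero eigenvalue shows the graph is connected. The largest eigenvalue, 4, is at most the vertex count 4.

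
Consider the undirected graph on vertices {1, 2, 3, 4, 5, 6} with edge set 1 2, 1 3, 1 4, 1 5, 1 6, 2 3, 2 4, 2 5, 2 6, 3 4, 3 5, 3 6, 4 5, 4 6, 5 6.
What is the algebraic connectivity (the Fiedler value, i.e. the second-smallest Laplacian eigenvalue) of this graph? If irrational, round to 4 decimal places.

6

Reading degrees in the order [1, 2, 3, 4, 5, 6] gives [5, 5, 5, 5, 5, 5]; set D = diag(5, 5, 5, 5, 5, 5) and form L = D - A. The smallest Laplacian eigenvalue is always 0. The next one, lambda_2 = 6, measures how hard the graph is to disconnect: larger values mean better connectivity. By the matrix-tree theorem the graph has (1/6) * product of the nonzero eigenvalues = 1296 spanning trees. The largest eigenvalue, 6, is at most the vertex count 6.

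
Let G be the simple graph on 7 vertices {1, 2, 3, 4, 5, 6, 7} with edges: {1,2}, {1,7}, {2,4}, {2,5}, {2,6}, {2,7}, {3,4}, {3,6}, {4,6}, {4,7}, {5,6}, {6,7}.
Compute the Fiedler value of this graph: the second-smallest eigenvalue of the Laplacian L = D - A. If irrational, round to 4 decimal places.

1.4930

With the vertex order [1, 2, 3, 4, 5, 6, 7], the degrees are [2, 5, 2, 4, 2, 5, 4], giving D = diag(2, 5, 2, 4, 2, 5, 4) and L = D - A. The sorted Laplacian eigenvalues are [0, 1.4930, 1.8013, 3.2865, 5.2219, 5.9122, 6.2851]; the algebraic connectivity is the second entry, 1.4930. The largest eigenvalue, 6.2851, is at most the vertex count 7.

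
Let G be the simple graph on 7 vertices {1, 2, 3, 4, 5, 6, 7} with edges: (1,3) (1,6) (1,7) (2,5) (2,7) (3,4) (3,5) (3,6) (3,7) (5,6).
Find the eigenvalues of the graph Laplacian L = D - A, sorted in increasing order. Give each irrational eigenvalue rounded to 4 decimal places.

[0, 0.9217, 1.7909, 2.3820, 4.1368, 4.6180, 6.1507]

Reading degrees in the order [1, 2, 3, 4, 5, 6, 7] gives [3, 2, 5, 1, 3, 3, 3]; set D = diag(3, 2, 5, 1, 3, 3, 3) and form L = D - A. The multiplicity of 0 as a Laplacian eigenvalue equals the number of connected components. There is one zero in the spectrum, matching the 1 component. By the matrix-tree theorem the graph has (1/7) * product of the nonzero eigenvalues = 66 spanning trees.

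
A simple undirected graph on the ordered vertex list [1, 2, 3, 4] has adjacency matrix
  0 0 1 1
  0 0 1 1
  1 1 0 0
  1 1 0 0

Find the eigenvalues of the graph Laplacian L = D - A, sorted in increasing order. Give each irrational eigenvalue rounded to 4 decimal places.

Each diagonal entry of L is the vertex degree and each off-diagonal entry is -1 where an edge is present, 0 otherwise; in the order [1, 2, 3, 4] the diagonal is [2, 2, 2, 2]. Diagonalising L (or applying a numerical eigensolver to the 4x4 matrix) gives the spectrum above. The single zero eigenvalue shows the graph is connected. The eigenvalues sum to 8, which equals trace(L) = 2|E|. By the matrix-tree theorem the graph has (1/4) * product of the nonzero eigenvalues = 4 spanning trees.

[0, 2, 2, 4]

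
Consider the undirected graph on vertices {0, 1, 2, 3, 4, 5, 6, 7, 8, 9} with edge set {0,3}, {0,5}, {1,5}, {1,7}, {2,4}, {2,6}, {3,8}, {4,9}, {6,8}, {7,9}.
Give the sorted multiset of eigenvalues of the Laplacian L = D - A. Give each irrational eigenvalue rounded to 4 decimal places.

[0, 0.3820, 0.3820, 1.3820, 1.3820, 2.6180, 2.6180, 3.6180, 3.6180, 4]

Reading degrees in the order [0, 1, 2, 3, 4, 5, 6, 7, 8, 9] gives [2, 2, 2, 2, 2, 2, 2, 2, 2, 2]; set D = diag(2, 2, 2, 2, 2, 2, 2, 2, 2, 2) and form L = D - A. Diagonalising L (or applying a numerical eigensolver to the 10x10 matrix) gives the spectrum above. The eigenvalues sum to 20, which equals trace(L) = 2|E|.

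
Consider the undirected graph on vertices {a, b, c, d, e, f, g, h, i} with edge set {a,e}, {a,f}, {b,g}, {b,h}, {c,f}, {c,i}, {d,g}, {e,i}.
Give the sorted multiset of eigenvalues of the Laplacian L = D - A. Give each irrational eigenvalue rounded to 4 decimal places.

Each diagonal entry of L is the vertex degree and each off-diagonal entry is -1 where an edge is present, 0 otherwise; in the order [a, b, c, d, e, f, g, h, i] the diagonal is [2, 2, 2, 1, 2, 2, 2, 1, 2]. Diagonalising L (or applying a numerical eigensolver to the 9x9 matrix) gives the spectrum above. The 2 zero eigenvalues correspond to the 2 connected components. There are 2 zeros in the spectrum, matching the 2 components.

[0, 0, 0.5858, 1.3820, 1.3820, 2, 3.4142, 3.6180, 3.6180]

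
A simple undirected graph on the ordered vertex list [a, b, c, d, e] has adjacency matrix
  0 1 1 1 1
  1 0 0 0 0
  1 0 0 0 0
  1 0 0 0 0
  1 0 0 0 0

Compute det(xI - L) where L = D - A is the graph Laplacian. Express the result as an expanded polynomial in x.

Each diagonal entry of L is the vertex degree and each off-diagonal entry is -1 where an edge is present, 0 otherwise; in the order [a, b, c, d, e] the diagonal is [4, 1, 1, 1, 1]. The eigenvalues of L are [0, 1, 1, 1, 5]; the characteristic polynomial is the product of (x - lambda_i), which multiplies out to x^5 - 8x^4 + 18x^3 - 16x^2 + 5x. The coefficient of x^4 equals -trace(L) = -8, matching the sum of degrees. The eigenvalues sum to 8, which equals trace(L) = 2|E|.

x^5 - 8x^4 + 18x^3 - 16x^2 + 5x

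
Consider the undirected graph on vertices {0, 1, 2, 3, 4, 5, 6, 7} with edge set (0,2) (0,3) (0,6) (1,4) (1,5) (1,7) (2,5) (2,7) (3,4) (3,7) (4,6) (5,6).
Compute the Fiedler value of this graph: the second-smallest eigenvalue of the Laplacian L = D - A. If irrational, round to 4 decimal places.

Each diagonal entry of L is the vertex degree and each off-diagonal entry is -1 where an edge is present, 0 otherwise; in the order [0, 1, 2, 3, 4, 5, 6, 7] the diagonal is [3, 3, 3, 3, 3, 3, 3, 3]. Computing the eigenvalues of L and sorting gives [0, 2, 2, 2, 4, 4, 4, 6]. The Fiedler value lambda_2 = 2 is strictly positive, so the graph is connected.

2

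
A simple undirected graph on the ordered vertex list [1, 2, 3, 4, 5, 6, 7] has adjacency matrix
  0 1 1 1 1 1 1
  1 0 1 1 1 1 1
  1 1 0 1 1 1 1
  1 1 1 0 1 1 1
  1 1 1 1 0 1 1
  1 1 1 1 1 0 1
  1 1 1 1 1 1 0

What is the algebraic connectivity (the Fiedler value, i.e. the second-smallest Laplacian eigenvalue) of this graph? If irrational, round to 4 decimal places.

7

Each diagonal entry of L is the vertex degree and each off-diagonal entry is -1 where an edge is present, 0 otherwise; in the order [1, 2, 3, 4, 5, 6, 7] the diagonal is [6, 6, 6, 6, 6, 6, 6]. The smallest Laplacian eigenvalue is always 0. The next one, lambda_2 = 7, measures how hard the graph is to disconnect: larger values mean better connectivity. By the matrix-tree theorem the graph has (1/7) * product of the nonzero eigenvalues = 16807 spanning trees.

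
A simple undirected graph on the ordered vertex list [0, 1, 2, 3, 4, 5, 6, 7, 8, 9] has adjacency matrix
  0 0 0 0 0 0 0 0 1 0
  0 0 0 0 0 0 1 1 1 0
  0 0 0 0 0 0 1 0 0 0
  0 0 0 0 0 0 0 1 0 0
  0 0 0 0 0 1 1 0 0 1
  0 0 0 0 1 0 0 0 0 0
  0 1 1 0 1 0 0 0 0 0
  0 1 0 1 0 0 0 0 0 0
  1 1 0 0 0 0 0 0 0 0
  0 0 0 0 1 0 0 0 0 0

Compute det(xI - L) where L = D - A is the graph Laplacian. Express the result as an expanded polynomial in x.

x^10 - 18x^9 + 133x^8 - 524x^7 + 1198x^6 - 1624x^5 + 1285x^4 - 564x^3 + 123x^2 - 10x

With the vertex order [0, 1, 2, 3, 4, 5, 6, 7, 8, 9], the degrees are [1, 3, 1, 1, 3, 1, 3, 2, 2, 1], giving D = diag(1, 3, 1, 1, 3, 1, 3, 2, 2, 1) and L = D - A. Computing det(xI - L) by cofactor expansion (or equivalently via sum-over-permutations) gives x^10 - 18x^9 + 133x^8 - 524x^7 + 1198x^6 - 1624x^5 + 1285x^4 - 564x^3 + 123x^2 - 10x. Since p(0) = det(-L) = 0, x divides p(x). The eigenvalues sum to 18, which equals trace(L) = 2|E|. The largest eigenvalue, 4.8821, is at most the vertex count 10.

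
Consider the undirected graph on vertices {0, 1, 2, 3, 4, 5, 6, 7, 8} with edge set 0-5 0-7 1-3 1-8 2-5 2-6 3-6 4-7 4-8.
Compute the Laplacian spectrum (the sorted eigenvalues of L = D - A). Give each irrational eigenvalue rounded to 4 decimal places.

Each diagonal entry of L is the vertex degree and each off-diagonal entry is -1 where an edge is present, 0 otherwise; in the order [0, 1, 2, 3, 4, 5, 6, 7, 8] the diagonal is [2, 2, 2, 2, 2, 2, 2, 2, 2]. Since every row of L sums to 0, the all-ones vector is in the kernel and 0 is an eigenvalue. The largest eigenvalue, 3.8794, is at most the vertex count 9. There is one zero in the spectrum, matching the 1 component.

[0, 0.4679, 0.4679, 1.6527, 1.6527, 3, 3, 3.8794, 3.8794]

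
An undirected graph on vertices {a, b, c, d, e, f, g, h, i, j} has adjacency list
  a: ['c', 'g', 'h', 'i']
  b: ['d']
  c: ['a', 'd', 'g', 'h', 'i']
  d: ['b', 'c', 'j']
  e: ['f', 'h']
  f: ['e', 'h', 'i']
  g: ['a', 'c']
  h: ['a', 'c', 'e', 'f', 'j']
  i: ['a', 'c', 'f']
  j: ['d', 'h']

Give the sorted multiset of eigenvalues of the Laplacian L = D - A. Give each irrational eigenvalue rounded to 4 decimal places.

With the vertex order [a, b, c, d, e, f, g, h, i, j], the degrees are [4, 1, 5, 3, 2, 3, 2, 5, 3, 2], giving D = diag(4, 1, 5, 3, 2, 3, 2, 5, 3, 2) and L = D - A. Diagonalising L (or applying a numerical eigensolver to the 10x10 matrix) gives the spectrum above. The single zero eigenvalue shows the graph is connected. By the matrix-tree theorem the graph has (1/10) * product of the nonzero eigenvalues = 561 spanning trees.

[0, 0.5546, 1.1689, 1.5592, 2.3698, 3.5413, 3.8330, 4.4178, 5.6812, 6.8740]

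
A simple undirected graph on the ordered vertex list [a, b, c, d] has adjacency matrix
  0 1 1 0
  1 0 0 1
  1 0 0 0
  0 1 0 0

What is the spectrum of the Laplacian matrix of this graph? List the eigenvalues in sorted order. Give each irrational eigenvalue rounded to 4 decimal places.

[0, 0.5858, 2, 3.4142]

With the vertex order [a, b, c, d], the degrees are [2, 2, 1, 1], giving D = diag(2, 2, 1, 1) and L = D - A. L is symmetric positive semidefinite, so every eigenvalue is real and nonnegative. The single zero eigenvalue shows the graph is connected. By the matrix-tree theorem the graph has (1/4) * product of the nonzero eigenvalues = 1 spanning tree. The eigenvalues sum to 6, which equals trace(L) = 2|E|.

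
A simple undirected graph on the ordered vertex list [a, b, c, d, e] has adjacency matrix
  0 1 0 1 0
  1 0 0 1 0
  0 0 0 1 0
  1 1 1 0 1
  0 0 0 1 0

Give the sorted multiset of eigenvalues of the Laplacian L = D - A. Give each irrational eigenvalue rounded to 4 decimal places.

Each diagonal entry of L is the vertex degree and each off-diagonal entry is -1 where an edge is present, 0 otherwise; in the order [a, b, c, d, e] the diagonal is [2, 2, 1, 4, 1]. L is symmetric positive semidefinite, so every eigenvalue is real and nonnegative. The largest eigenvalue, 5, is at most the vertex count 5.

[0, 1, 1, 3, 5]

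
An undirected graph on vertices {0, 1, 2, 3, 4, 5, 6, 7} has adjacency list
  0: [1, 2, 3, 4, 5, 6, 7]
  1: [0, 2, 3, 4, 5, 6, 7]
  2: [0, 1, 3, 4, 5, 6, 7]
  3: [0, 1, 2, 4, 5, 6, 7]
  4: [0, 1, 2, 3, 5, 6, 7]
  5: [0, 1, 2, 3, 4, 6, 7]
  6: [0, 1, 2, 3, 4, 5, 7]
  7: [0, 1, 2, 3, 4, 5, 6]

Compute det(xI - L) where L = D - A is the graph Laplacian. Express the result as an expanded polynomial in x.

x^8 - 56x^7 + 1344x^6 - 17920x^5 + 143360x^4 - 688128x^3 + 1835008x^2 - 2097152x

Reading degrees in the order [0, 1, 2, 3, 4, 5, 6, 7] gives [7, 7, 7, 7, 7, 7, 7, 7]; set D = diag(7, 7, 7, 7, 7, 7, 7, 7) and form L = D - A. L has integer entries, so p(x) = det(xI - L) has integer coefficients. Expanding the determinant yields x^8 - 56x^7 + 1344x^6 - 17920x^5 + 143360x^4 - 688128x^3 + 1835008x^2 - 2097152x. Since p(0) = det(-L) = 0, x divides p(x).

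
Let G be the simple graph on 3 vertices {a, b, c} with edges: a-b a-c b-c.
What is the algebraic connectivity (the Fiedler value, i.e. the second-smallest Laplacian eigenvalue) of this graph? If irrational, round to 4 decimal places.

With the vertex order [a, b, c], the degrees are [2, 2, 2], giving D = diag(2, 2, 2) and L = D - A. The sorted Laplacian eigenvalues are [0, 3, 3]; the algebraic connectivity is the second entry, 3. By the matrix-tree theorem the graph has (1/3) * product of the nonzero eigenvalues = 3 spanning trees. The largest eigenvalue, 3, is at most the vertex count 3.

3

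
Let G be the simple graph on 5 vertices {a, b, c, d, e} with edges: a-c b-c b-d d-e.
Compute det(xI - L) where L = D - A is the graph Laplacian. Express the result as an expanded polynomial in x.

With the vertex order [a, b, c, d, e], the degrees are [1, 2, 2, 2, 1], giving D = diag(1, 2, 2, 2, 1) and L = D - A. L has integer entries, so p(x) = det(xI - L) has integer coefficients. Expanding the determinant yields x^5 - 8x^4 + 21x^3 - 20x^2 + 5x. The coefficient of x^4 equals -trace(L) = -8, matching the sum of degrees. The eigenvalues sum to 8, which equals trace(L) = 2|E|. The largest eigenvalue, 3.6180, is at most the vertex count 5.

x^5 - 8x^4 + 21x^3 - 20x^2 + 5x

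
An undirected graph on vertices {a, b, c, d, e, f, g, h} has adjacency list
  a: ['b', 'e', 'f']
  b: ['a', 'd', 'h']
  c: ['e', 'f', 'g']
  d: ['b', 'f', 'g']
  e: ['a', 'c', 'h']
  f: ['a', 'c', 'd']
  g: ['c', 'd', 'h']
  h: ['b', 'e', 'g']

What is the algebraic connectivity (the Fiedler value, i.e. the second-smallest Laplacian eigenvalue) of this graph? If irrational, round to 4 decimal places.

2

Each diagonal entry of L is the vertex degree and each off-diagonal entry is -1 where an edge is present, 0 otherwise; in the order [a, b, c, d, e, f, g, h] the diagonal is [3, 3, 3, 3, 3, 3, 3, 3]. The smallest Laplacian eigenvalue is always 0. The next one, lambda_2 = 2, measures how hard the graph is to disconnect: larger values mean better connectivity. The largest eigenvalue, 6, is at most the vertex count 8. The eigenvalues sum to 24, which equals trace(L) = 2|E|.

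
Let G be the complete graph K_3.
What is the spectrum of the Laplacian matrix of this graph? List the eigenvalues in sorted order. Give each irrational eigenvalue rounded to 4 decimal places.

The graph has 3 vertices and degree multiset [2, 2, 2]; D is the diagonal matrix of degrees and L = D - A. L is symmetric positive semidefinite, so every eigenvalue is real and nonnegative. The largest eigenvalue, 3, is at most the vertex count 3. The eigenvalues sum to 6, which equals trace(L) = 2|E|.

[0, 3, 3]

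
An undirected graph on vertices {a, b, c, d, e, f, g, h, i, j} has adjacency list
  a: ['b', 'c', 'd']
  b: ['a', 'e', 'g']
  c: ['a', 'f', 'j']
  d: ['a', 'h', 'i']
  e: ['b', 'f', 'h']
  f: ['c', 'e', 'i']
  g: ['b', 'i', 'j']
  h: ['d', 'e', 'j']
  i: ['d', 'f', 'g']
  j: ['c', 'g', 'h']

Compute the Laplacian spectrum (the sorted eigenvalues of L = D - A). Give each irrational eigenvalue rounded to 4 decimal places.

[0, 2, 2, 2, 2, 2, 5, 5, 5, 5]

Reading degrees in the order [a, b, c, d, e, f, g, h, i, j] gives [3, 3, 3, 3, 3, 3, 3, 3, 3, 3]; set D = diag(3, 3, 3, 3, 3, 3, 3, 3, 3, 3) and form L = D - A. Diagonalising L (or applying a numerical eigensolver to the 10x10 matrix) gives the spectrum above. The single zero eigenvalue shows the graph is connected. The largest eigenvalue, 5, is at most the vertex count 10.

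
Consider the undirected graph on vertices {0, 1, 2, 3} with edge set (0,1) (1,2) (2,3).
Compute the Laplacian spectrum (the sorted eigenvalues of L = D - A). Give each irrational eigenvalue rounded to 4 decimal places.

Reading degrees in the order [0, 1, 2, 3] gives [1, 2, 2, 1]; set D = diag(1, 2, 2, 1) and form L = D - A. Diagonalising L (or applying a numerical eigensolver to the 4x4 matrix) gives the spectrum above. The single zero eigenvalue shows the graph is connected.

[0, 0.5858, 2, 3.4142]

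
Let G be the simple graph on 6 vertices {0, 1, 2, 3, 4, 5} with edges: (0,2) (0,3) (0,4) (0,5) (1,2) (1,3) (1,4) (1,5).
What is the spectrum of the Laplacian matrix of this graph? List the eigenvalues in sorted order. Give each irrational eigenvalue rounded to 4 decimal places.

Each diagonal entry of L is the vertex degree and each off-diagonal entry is -1 where an edge is present, 0 otherwise; in the order [0, 1, 2, 3, 4, 5] the diagonal is [4, 4, 2, 2, 2, 2]. L is symmetric positive semidefinite, so every eigenvalue is real and nonnegative. There is one zero in the spectrum, matching the 1 component. The largest eigenvalue, 6, is at most the vertex count 6.

[0, 2, 2, 2, 4, 6]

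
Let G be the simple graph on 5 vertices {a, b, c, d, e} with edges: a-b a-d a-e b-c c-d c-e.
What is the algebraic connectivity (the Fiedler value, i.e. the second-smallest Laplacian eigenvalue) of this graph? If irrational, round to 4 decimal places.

2

With the vertex order [a, b, c, d, e], the degrees are [3, 2, 3, 2, 2], giving D = diag(3, 2, 3, 2, 2) and L = D - A. The smallest Laplacian eigenvalue is always 0. The next one, lambda_2 = 2, measures how hard the graph is to disconnect: larger values mean better connectivity. There is one zero in the spectrum, matching the 1 component.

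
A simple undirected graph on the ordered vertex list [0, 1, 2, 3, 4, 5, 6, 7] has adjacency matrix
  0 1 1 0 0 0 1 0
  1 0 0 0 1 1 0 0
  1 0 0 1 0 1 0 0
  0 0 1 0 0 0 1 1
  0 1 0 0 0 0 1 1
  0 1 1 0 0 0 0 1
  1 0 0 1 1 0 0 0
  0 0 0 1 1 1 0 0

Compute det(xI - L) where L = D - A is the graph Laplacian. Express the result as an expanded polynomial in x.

Reading degrees in the order [0, 1, 2, 3, 4, 5, 6, 7] gives [3, 3, 3, 3, 3, 3, 3, 3]; set D = diag(3, 3, 3, 3, 3, 3, 3, 3) and form L = D - A. Computing det(xI - L) by cofactor expansion (or equivalently via sum-over-permutations) gives x^8 - 24x^7 + 240x^6 - 1296x^5 + 4080x^4 - 7488x^3 + 7424x^2 - 3072x. Since p(0) = det(-L) = 0, x divides p(x).

x^8 - 24x^7 + 240x^6 - 1296x^5 + 4080x^4 - 7488x^3 + 7424x^2 - 3072x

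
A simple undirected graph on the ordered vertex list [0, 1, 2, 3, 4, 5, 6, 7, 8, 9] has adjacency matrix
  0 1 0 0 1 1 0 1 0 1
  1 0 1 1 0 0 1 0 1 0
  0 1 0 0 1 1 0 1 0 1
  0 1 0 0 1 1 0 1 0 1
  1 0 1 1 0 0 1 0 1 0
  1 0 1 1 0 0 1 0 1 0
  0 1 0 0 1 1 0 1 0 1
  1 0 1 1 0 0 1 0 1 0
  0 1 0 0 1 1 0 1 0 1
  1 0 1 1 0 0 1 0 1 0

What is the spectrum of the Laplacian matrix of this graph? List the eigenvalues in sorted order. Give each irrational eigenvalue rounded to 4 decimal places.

Each diagonal entry of L is the vertex degree and each off-diagonal entry is -1 where an edge is present, 0 otherwise; in the order [0, 1, 2, 3, 4, 5, 6, 7, 8, 9] the diagonal is [5, 5, 5, 5, 5, 5, 5, 5, 5, 5]. Diagonalising L (or applying a numerical eigensolver to the 10x10 matrix) gives the spectrum above. The largest eigenvalue, 10, is at most the vertex count 10.

[0, 5, 5, 5, 5, 5, 5, 5, 5, 10]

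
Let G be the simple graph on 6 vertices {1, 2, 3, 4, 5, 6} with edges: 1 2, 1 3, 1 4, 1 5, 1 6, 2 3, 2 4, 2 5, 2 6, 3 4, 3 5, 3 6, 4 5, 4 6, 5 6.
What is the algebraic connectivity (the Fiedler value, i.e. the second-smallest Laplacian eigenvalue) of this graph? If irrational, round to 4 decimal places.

6

Reading degrees in the order [1, 2, 3, 4, 5, 6] gives [5, 5, 5, 5, 5, 5]; set D = diag(5, 5, 5, 5, 5, 5) and form L = D - A. Computing the eigenvalues of L and sorting gives [0, 6, 6, 6, 6, 6]. The Fiedler value lambda_2 = 6 is strictly positive, so the graph is connected.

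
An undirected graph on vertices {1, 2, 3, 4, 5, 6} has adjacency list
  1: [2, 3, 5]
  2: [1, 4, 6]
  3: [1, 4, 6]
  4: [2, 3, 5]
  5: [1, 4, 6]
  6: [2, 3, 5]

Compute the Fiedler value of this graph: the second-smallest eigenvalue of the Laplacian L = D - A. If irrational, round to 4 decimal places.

With the vertex order [1, 2, 3, 4, 5, 6], the degrees are [3, 3, 3, 3, 3, 3], giving D = diag(3, 3, 3, 3, 3, 3) and L = D - A. The sorted Laplacian eigenvalues are [0, 3, 3, 3, 3, 6]; the algebraic connectivity is the second entry, 3.

3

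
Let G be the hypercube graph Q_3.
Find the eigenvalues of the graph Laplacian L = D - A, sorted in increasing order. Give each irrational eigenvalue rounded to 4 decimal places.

[0, 2, 2, 2, 4, 4, 4, 6]

The graph has 8 vertices and degree multiset [3, 3, 3, 3, 3, 3, 3, 3]; D is the diagonal matrix of degrees and L = D - A. The multiplicity of 0 as a Laplacian eigenvalue equals the number of connected components. The single zero eigenvalue shows the graph is connected.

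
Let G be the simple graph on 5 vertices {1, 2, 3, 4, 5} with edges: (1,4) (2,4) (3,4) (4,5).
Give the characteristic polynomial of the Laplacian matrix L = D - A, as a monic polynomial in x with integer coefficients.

x^5 - 8x^4 + 18x^3 - 16x^2 + 5x

Each diagonal entry of L is the vertex degree and each off-diagonal entry is -1 where an edge is present, 0 otherwise; in the order [1, 2, 3, 4, 5] the diagonal is [1, 1, 1, 4, 1]. L has integer entries, so p(x) = det(xI - L) has integer coefficients. Expanding the determinant yields x^5 - 8x^4 + 18x^3 - 16x^2 + 5x. Since p(0) = det(-L) = 0, x divides p(x).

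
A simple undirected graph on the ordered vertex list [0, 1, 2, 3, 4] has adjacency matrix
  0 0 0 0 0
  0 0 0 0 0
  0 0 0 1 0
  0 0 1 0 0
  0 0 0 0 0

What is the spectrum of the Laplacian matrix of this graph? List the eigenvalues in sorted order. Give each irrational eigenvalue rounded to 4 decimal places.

Reading degrees in the order [0, 1, 2, 3, 4] gives [0, 0, 1, 1, 0]; set D = diag(0, 0, 1, 1, 0) and form L = D - A. Diagonalising L (or applying a numerical eigensolver to the 5x5 matrix) gives the spectrum above. The 4 zero eigenvalues correspond to the 4 connected components. The largest eigenvalue, 2, is at most the vertex count 5.

[0, 0, 0, 0, 2]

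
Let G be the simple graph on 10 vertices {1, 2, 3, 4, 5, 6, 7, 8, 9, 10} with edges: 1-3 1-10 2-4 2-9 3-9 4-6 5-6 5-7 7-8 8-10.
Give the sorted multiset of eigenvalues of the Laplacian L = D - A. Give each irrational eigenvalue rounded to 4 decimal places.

[0, 0.3820, 0.3820, 1.3820, 1.3820, 2.6180, 2.6180, 3.6180, 3.6180, 4]

Each diagonal entry of L is the vertex degree and each off-diagonal entry is -1 where an edge is present, 0 otherwise; in the order [1, 2, 3, 4, 5, 6, 7, 8, 9, 10] the diagonal is [2, 2, 2, 2, 2, 2, 2, 2, 2, 2]. Diagonalising L (or applying a numerical eigensolver to the 10x10 matrix) gives the spectrum above. The single zero eigenvalue shows the graph is connected. The eigenvalues sum to 20, which equals trace(L) = 2|E|.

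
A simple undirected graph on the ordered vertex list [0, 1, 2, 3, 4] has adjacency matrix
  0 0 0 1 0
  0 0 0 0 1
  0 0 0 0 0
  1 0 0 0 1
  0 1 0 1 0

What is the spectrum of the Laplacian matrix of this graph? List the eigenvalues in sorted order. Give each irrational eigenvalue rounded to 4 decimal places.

Reading degrees in the order [0, 1, 2, 3, 4] gives [1, 1, 0, 2, 2]; set D = diag(1, 1, 0, 2, 2) and form L = D - A. Diagonalising L (or applying a numerical eigensolver to the 5x5 matrix) gives the spectrum above. The 2 zero eigenvalues correspond to the 2 connected components. There are 2 zeros in the spectrum, matching the 2 components. The largest eigenvalue, 3.4142, is at most the vertex count 5.

[0, 0, 0.5858, 2, 3.4142]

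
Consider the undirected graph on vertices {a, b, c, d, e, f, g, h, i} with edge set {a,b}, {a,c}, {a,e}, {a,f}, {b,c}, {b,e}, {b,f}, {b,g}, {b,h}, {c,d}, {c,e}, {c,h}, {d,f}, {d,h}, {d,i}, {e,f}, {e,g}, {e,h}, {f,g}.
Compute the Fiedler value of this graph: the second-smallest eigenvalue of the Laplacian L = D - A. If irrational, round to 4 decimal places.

Each diagonal entry of L is the vertex degree and each off-diagonal entry is -1 where an edge is present, 0 otherwise; in the order [a, b, c, d, e, f, g, h, i] the diagonal is [4, 6, 5, 4, 6, 5, 3, 4, 1]. The smallest Laplacian eigenvalue is always 0. The next one, lambda_2 = 0.8008, measures how hard the graph is to disconnect: larger values mean better connectivity. By the matrix-tree theorem the graph has (1/9) * product of the nonzero eigenvalues = 7133 spanning trees.

0.8008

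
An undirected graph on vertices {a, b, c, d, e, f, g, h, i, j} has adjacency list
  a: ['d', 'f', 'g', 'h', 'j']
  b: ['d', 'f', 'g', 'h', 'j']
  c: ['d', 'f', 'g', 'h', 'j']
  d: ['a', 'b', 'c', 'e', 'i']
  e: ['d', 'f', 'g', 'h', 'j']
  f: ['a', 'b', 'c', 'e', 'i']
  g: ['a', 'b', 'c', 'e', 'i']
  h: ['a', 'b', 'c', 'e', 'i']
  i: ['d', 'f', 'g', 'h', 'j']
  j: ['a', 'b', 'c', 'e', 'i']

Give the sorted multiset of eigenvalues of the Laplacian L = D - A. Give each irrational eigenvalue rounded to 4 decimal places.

Each diagonal entry of L is the vertex degree and each off-diagonal entry is -1 where an edge is present, 0 otherwise; in the order [a, b, c, d, e, f, g, h, i, j] the diagonal is [5, 5, 5, 5, 5, 5, 5, 5, 5, 5]. Since every row of L sums to 0, the all-ones vector is in the kernel and 0 is an eigenvalue. By the matrix-tree theorem the graph has (1/10) * product of the nonzero eigenvalues = 390625 spanning trees.

[0, 5, 5, 5, 5, 5, 5, 5, 5, 10]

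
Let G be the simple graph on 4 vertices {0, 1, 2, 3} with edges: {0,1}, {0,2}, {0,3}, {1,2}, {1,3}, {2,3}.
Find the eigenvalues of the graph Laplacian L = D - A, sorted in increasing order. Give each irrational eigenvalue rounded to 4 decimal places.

[0, 4, 4, 4]

With the vertex order [0, 1, 2, 3], the degrees are [3, 3, 3, 3], giving D = diag(3, 3, 3, 3) and L = D - A. The multiplicity of 0 as a Laplacian eigenvalue equals the number of connected components. The eigenvalues sum to 12, which equals trace(L) = 2|E|.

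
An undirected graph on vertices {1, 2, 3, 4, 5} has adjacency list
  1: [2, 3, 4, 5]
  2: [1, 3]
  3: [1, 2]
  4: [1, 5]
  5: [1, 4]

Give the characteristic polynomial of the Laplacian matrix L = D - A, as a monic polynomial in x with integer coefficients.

x^5 - 12x^4 + 50x^3 - 84x^2 + 45x

With the vertex order [1, 2, 3, 4, 5], the degrees are [4, 2, 2, 2, 2], giving D = diag(4, 2, 2, 2, 2) and L = D - A. The eigenvalues of L are [0, 1, 3, 3, 5]; the characteristic polynomial is the product of (x - lambda_i), which multiplies out to x^5 - 12x^4 + 50x^3 - 84x^2 + 45x. Since p(0) = det(-L) = 0, x divides p(x). The largest eigenvalue, 5, is at most the vertex count 5. By the matrix-tree theorem the graph has (1/5) * product of the nonzero eigenvalues = 9 spanning trees.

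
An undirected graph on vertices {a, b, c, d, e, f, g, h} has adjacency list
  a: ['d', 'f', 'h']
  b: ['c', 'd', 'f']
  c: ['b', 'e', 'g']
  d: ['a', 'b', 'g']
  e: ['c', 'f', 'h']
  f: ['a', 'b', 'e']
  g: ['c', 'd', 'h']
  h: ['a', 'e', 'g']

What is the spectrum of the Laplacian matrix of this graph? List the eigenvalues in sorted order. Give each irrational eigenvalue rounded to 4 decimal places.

With the vertex order [a, b, c, d, e, f, g, h], the degrees are [3, 3, 3, 3, 3, 3, 3, 3], giving D = diag(3, 3, 3, 3, 3, 3, 3, 3) and L = D - A. L is symmetric positive semidefinite, so every eigenvalue is real and nonnegative. The single zero eigenvalue shows the graph is connected. There is one zero in the spectrum, matching the 1 component. By the matrix-tree theorem the graph has (1/8) * product of the nonzero eigenvalues = 384 spanning trees.

[0, 2, 2, 2, 4, 4, 4, 6]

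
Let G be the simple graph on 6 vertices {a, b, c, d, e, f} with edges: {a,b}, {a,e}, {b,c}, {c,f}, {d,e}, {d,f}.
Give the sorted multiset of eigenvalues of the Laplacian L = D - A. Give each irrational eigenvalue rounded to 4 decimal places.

Reading degrees in the order [a, b, c, d, e, f] gives [2, 2, 2, 2, 2, 2]; set D = diag(2, 2, 2, 2, 2, 2) and form L = D - A. Since every row of L sums to 0, the all-ones vector is in the kernel and 0 is an eigenvalue. The largest eigenvalue, 4, is at most the vertex count 6.

[0, 1, 1, 3, 3, 4]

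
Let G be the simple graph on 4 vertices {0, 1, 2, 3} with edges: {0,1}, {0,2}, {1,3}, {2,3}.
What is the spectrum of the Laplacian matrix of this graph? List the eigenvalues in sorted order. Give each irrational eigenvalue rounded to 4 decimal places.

Each diagonal entry of L is the vertex degree and each off-diagonal entry is -1 where an edge is present, 0 otherwise; in the order [0, 1, 2, 3] the diagonal is [2, 2, 2, 2]. Since every row of L sums to 0, the all-ones vector is in the kernel and 0 is an eigenvalue. The single zero eigenvalue shows the graph is connected. The largest eigenvalue, 4, is at most the vertex count 4. The eigenvalues sum to 8, which equals trace(L) = 2|E|.

[0, 2, 2, 4]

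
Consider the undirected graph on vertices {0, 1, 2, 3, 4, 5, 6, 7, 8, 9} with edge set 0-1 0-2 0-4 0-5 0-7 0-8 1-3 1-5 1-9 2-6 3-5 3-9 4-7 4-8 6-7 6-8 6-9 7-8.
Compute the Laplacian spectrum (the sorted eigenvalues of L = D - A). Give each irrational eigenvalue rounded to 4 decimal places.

Reading degrees in the order [0, 1, 2, 3, 4, 5, 6, 7, 8, 9] gives [6, 4, 2, 3, 3, 3, 4, 4, 4, 3]; set D = diag(6, 4, 2, 3, 3, 3, 4, 4, 4, 3) and form L = D - A. Diagonalising L (or applying a numerical eigensolver to the 10x10 matrix) gives the spectrum above. By the matrix-tree theorem the graph has (1/10) * product of the nonzero eigenvalues = 6645 spanning trees.

[0, 0.9319, 1.8068, 2.4988, 3.7806, 4.2066, 4.7921, 5, 5.6582, 7.3249]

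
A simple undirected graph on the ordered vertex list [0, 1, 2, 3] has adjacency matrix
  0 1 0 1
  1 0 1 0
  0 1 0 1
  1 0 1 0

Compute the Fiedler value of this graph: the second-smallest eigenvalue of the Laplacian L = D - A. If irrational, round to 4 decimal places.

Reading degrees in the order [0, 1, 2, 3] gives [2, 2, 2, 2]; set D = diag(2, 2, 2, 2) and form L = D - A. The smallest Laplacian eigenvalue is always 0. The next one, lambda_2 = 2, measures how hard the graph is to disconnect: larger values mean better connectivity. By the matrix-tree theorem the graph has (1/4) * product of the nonzero eigenvalues = 4 spanning trees.

2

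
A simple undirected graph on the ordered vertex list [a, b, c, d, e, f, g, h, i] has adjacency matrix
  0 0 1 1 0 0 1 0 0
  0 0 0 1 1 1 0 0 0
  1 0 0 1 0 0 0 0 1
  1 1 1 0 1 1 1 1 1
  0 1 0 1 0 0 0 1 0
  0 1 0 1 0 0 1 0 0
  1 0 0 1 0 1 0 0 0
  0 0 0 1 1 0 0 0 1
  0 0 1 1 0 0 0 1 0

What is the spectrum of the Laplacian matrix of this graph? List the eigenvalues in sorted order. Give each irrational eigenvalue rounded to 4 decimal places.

[0, 1.5858, 1.5858, 3, 3, 4.4142, 4.4142, 5, 9]

Each diagonal entry of L is the vertex degree and each off-diagonal entry is -1 where an edge is present, 0 otherwise; in the order [a, b, c, d, e, f, g, h, i] the diagonal is [3, 3, 3, 8, 3, 3, 3, 3, 3]. The multiplicity of 0 as a Laplacian eigenvalue equals the number of connected components. The single zero eigenvalue shows the graph is connected. There is one zero in the spectrum, matching the 1 component.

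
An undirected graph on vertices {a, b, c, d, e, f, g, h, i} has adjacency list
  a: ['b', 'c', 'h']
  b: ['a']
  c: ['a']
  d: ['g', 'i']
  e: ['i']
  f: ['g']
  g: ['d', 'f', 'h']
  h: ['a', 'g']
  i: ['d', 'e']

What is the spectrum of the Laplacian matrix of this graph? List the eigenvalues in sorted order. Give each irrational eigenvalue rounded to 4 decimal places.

[0, 0.1658, 0.4679, 1, 1.3434, 1.6527, 3, 3.8794, 4.4909]

Each diagonal entry of L is the vertex degree and each off-diagonal entry is -1 where an edge is present, 0 otherwise; in the order [a, b, c, d, e, f, g, h, i] the diagonal is [3, 1, 1, 2, 1, 1, 3, 2, 2]. The multiplicity of 0 as a Laplacian eigenvalue equals the number of connected components. The single zero eigenvalue shows the graph is connected. By the matrix-tree theorem the graph has (1/9) * product of the nonzero eigenvalues = 1 spanning tree. The largest eigenvalue, 4.4909, is at most the vertex count 9.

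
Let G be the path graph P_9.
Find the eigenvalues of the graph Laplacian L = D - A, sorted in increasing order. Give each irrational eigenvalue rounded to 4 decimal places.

[0, 0.1206, 0.4679, 1, 1.6527, 2.3473, 3, 3.5321, 3.8794]

The graph has 9 vertices and degree multiset [2, 2, 2, 2, 2, 2, 2, 1, 1]; D is the diagonal matrix of degrees and L = D - A. Diagonalising L (or applying a numerical eigensolver to the 9x9 matrix) gives the spectrum above. By the matrix-tree theorem the graph has (1/9) * product of the nonzero eigenvalues = 1 spanning tree.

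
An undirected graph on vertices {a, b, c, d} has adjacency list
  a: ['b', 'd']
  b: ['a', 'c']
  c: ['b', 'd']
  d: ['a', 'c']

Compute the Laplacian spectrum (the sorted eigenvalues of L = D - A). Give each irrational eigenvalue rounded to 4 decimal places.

[0, 2, 2, 4]

Reading degrees in the order [a, b, c, d] gives [2, 2, 2, 2]; set D = diag(2, 2, 2, 2) and form L = D - A. Diagonalising L (or applying a numerical eigensolver to the 4x4 matrix) gives the spectrum above. The single zero eigenvalue shows the graph is connected. By the matrix-tree theorem the graph has (1/4) * product of the nonzero eigenvalues = 4 spanning trees.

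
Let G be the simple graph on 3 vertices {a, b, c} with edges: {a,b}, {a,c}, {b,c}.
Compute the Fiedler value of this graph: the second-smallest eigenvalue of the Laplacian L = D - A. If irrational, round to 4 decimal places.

3

With the vertex order [a, b, c], the degrees are [2, 2, 2], giving D = diag(2, 2, 2) and L = D - A. Computing the eigenvalues of L and sorting gives [0, 3, 3]. The Fiedler value lambda_2 = 3 is strictly positive, so the graph is connected. There is one zero in the spectrum, matching the 1 component. The eigenvalues sum to 6, which equals trace(L) = 2|E|.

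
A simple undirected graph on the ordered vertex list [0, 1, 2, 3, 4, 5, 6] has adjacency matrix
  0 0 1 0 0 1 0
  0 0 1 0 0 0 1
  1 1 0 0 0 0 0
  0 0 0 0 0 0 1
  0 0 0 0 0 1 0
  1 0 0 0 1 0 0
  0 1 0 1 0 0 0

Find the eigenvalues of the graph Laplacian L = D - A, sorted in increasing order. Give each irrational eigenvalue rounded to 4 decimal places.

[0, 0.1981, 0.7530, 1.5550, 2.4450, 3.2470, 3.8019]

With the vertex order [0, 1, 2, 3, 4, 5, 6], the degrees are [2, 2, 2, 1, 1, 2, 2], giving D = diag(2, 2, 2, 1, 1, 2, 2) and L = D - A. L is symmetric positive semidefinite, so every eigenvalue is real and nonnegative. By the matrix-tree theorem the graph has (1/7) * product of the nonzero eigenvalues = 1 spanning tree. The eigenvalues sum to 12, which equals trace(L) = 2|E|.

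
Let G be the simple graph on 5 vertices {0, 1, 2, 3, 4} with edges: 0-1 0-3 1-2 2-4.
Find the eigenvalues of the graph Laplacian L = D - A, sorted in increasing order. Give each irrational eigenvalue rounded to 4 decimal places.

Reading degrees in the order [0, 1, 2, 3, 4] gives [2, 2, 2, 1, 1]; set D = diag(2, 2, 2, 1, 1) and form L = D - A. Since every row of L sums to 0, the all-ones vector is in the kernel and 0 is an eigenvalue. The single zero eigenvalue shows the graph is connected. By the matrix-tree theorem the graph has (1/5) * product of the nonzero eigenvalues = 1 spanning tree.

[0, 0.3820, 1.3820, 2.6180, 3.6180]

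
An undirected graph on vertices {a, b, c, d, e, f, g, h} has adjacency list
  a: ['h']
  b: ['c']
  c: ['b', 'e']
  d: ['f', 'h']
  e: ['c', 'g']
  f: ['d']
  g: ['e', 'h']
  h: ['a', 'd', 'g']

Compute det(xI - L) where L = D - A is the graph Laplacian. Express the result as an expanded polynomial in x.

Each diagonal entry of L is the vertex degree and each off-diagonal entry is -1 where an edge is present, 0 otherwise; in the order [a, b, c, d, e, f, g, h] the diagonal is [1, 1, 2, 2, 2, 1, 2, 3]. L has integer entries, so p(x) = det(xI - L) has integer coefficients. Expanding the determinant yields x^8 - 14x^7 + 77x^6 - 212x^5 + 308x^4 - 228x^3 + 76x^2 - 8x. Since p(0) = det(-L) = 0, x divides p(x).

x^8 - 14x^7 + 77x^6 - 212x^5 + 308x^4 - 228x^3 + 76x^2 - 8x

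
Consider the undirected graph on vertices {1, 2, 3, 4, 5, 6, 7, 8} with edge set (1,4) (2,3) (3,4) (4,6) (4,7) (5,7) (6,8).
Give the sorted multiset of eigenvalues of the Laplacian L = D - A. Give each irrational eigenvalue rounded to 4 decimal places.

[0, 0.3820, 0.3820, 0.7639, 2, 2.6180, 2.6180, 5.2361]

With the vertex order [1, 2, 3, 4, 5, 6, 7, 8], the degrees are [1, 1, 2, 4, 1, 2, 2, 1], giving D = diag(1, 1, 2, 4, 1, 2, 2, 1) and L = D - A. L is symmetric positive semidefinite, so every eigenvalue is real and nonnegative. The single zero eigenvalue shows the graph is connected. There is one zero in the spectrum, matching the 1 component. The largest eigenvalue, 5.2361, is at most the vertex count 8.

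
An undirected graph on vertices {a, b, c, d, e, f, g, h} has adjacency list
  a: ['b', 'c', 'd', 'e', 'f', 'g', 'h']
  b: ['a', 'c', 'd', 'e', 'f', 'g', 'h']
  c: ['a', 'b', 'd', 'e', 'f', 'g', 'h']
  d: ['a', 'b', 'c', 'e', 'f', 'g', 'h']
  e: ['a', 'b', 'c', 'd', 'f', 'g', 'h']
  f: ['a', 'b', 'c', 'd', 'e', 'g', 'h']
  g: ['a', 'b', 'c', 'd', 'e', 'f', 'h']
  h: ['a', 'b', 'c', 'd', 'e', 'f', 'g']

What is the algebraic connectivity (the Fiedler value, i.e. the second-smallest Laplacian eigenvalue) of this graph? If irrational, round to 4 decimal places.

Reading degrees in the order [a, b, c, d, e, f, g, h] gives [7, 7, 7, 7, 7, 7, 7, 7]; set D = diag(7, 7, 7, 7, 7, 7, 7, 7) and form L = D - A. The smallest Laplacian eigenvalue is always 0. The next one, lambda_2 = 8, measures how hard the graph is to disconnect: larger values mean better connectivity.

8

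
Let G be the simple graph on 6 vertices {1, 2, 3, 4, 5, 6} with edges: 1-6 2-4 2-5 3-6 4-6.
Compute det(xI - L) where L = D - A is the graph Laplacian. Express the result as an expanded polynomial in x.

x^6 - 10x^5 + 35x^4 - 52x^3 + 32x^2 - 6x

Each diagonal entry of L is the vertex degree and each off-diagonal entry is -1 where an edge is present, 0 otherwise; in the order [1, 2, 3, 4, 5, 6] the diagonal is [1, 2, 1, 2, 1, 3]. Computing det(xI - L) by cofactor expansion (or equivalently via sum-over-permutations) gives x^6 - 10x^5 + 35x^4 - 52x^3 + 32x^2 - 6x. The constant term is 0 because L is singular (the all-ones vector lies in its kernel). There is one zero in the spectrum, matching the 1 component.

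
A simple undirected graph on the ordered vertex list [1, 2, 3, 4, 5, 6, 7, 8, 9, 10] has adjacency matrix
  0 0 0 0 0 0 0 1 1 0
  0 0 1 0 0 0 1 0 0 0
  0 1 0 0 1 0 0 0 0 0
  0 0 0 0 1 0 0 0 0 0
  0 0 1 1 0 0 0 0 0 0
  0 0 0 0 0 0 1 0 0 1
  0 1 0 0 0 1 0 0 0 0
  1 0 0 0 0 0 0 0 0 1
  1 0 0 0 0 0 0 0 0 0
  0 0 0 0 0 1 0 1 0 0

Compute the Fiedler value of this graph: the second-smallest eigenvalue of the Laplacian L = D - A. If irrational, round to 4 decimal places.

0.0979

With the vertex order [1, 2, 3, 4, 5, 6, 7, 8, 9, 10], the degrees are [2, 2, 2, 1, 2, 2, 2, 2, 1, 2], giving D = diag(2, 2, 2, 1, 2, 2, 2, 2, 1, 2) and L = D - A. The sorted Laplacian eigenvalues are [0, 0.0979, 0.3820, 0.8244, 1.3820, 2, 2.6180, 3.1756, 3.6180, 3.9021]; the algebraic connectivity is the second entry, 0.0979.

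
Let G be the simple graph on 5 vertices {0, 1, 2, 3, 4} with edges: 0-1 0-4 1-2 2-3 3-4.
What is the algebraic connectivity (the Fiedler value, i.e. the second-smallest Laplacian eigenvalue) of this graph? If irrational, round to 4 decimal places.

1.3820

With the vertex order [0, 1, 2, 3, 4], the degrees are [2, 2, 2, 2, 2], giving D = diag(2, 2, 2, 2, 2) and L = D - A. Computing the eigenvalues of L and sorting gives [0, 1.3820, 1.3820, 3.6180, 3.6180]. The Fiedler value lambda_2 = 1.3820 is strictly positive, so the graph is connected. There is one zero in the spectrum, matching the 1 component.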